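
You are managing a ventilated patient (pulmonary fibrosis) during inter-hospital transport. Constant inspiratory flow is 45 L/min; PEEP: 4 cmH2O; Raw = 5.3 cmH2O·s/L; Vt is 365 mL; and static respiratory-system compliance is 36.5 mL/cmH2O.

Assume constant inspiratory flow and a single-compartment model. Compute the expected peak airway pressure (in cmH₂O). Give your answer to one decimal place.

18.0

Flow: 45 L/min ÷ 60 = 0.75 L/s.
Equation of motion (constant flow): PIP = Vt/C + R·V̇ + PEEP.
PIP = 365/36.5 + 5.3×0.75 + 4 = 10.0 + 3.975 + 4 = 17.975 cmH2O.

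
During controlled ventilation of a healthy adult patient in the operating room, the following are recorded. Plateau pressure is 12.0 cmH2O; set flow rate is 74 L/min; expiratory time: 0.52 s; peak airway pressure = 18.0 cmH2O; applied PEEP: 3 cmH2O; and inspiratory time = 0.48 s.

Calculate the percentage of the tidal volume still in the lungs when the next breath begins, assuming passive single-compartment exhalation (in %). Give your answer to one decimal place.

Flow: 74 L/min ÷ 60 = 1.2333 L/s.
Vt = flow × Ti = 1.2333 L/s × 0.48 s × 1000 mL/L = 591.98 mL.
R = (PIP − Pplat)/V̇ = (18.0 − 12.0) / 1.2333 = 6.0/1.2333 = 4.865 cmH2O·s/L.
C = Vt/(Pplat − PEEP) = 591.98 / (12.0 − 3) = 591.98/9.0 = 65.776 mL/cmH2O.
τ = R × C = 4.865 × 0.06578 L/cmH2O = 0.32 s.
Fraction remaining at end-expiration = e^(−Te/τ) = e^(−0.52/0.32) = 0.1969 → 19.69%.

19.7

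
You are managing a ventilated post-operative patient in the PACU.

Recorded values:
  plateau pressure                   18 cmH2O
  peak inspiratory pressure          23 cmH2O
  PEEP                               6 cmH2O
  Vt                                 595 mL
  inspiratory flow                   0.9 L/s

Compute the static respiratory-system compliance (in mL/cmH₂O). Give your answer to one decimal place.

49.6

Cstat = Vt / (Pplat − PEEP) = 595 / (18 − 6) = 595 / 12.0 = 49.583 mL/cmH2O.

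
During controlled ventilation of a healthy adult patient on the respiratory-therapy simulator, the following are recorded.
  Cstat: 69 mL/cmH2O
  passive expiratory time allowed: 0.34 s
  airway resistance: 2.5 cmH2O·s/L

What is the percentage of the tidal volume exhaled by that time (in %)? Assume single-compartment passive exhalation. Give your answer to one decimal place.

τ = R × C = 2.5 × 69 mL/cmH2O = 2.5 × 0.069 L/cmH2O = 0.1725 s.
Passive exhalation: V(t)/V₀ = e^(−t/τ) = e^(−0.34/0.1725) = 0.1393.
Fraction exhaled = 1 − 0.1393 = 0.8607 → 86.07%.

86.1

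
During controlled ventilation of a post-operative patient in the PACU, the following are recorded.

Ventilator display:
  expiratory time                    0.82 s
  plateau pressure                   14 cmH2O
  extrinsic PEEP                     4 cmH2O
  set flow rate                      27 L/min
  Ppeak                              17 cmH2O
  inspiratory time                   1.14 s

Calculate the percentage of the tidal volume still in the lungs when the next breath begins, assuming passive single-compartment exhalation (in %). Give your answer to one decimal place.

Flow: 27 L/min ÷ 60 = 0.45 L/s.
Vt = flow × Ti = 0.45 L/s × 1.14 s × 1000 mL/L = 513.0 mL.
R = (PIP − Pplat)/V̇ = (17 − 14) / 0.45 = 3.0/0.45 = 6.667 cmH2O·s/L.
C = Vt/(Pplat − PEEP) = 513.0 / (14 − 4) = 513.0/10.0 = 51.3 mL/cmH2O.
τ = R × C = 6.667 × 0.0513 L/cmH2O = 0.342 s.
Fraction remaining at end-expiration = e^(−Te/τ) = e^(−0.82/0.342) = 0.09093 → 9.093%.

9.1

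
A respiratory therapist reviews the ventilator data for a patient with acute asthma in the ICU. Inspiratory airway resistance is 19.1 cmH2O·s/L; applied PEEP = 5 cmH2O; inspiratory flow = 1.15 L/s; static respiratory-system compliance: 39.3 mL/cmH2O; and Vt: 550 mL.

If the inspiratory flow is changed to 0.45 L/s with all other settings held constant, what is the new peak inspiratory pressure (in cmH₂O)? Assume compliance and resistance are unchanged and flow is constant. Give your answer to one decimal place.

PIP = Vt/C + R·V̇ + PEEP (constant-flow equation of motion).
Only the resistive term changes: ΔPIP = R × ΔV̇ = 19.1 × (0.45 − 1.15) = 19.1 × -0.7 = -13.37 cmH2O.
Original PIP = 550/39.3 + 19.1×1.15 + 5 = 40.96 cmH2O; new PIP = 40.96 + (-13.37) = 27.59 cmH2O.

27.6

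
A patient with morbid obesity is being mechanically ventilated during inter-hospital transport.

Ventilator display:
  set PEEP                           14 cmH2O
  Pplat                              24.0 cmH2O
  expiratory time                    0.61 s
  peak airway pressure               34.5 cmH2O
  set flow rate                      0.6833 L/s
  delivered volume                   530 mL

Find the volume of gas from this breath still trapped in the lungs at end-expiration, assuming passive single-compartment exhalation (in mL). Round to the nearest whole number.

R = (PIP − Pplat)/V̇ = (34.5 − 24.0) / 0.6833 = 10.5/0.6833 = 15.367 cmH2O·s/L.
C = Vt/(Pplat − PEEP) = 530.0 / (24.0 − 14) = 530.0/10.0 = 53.0 mL/cmH2O.
τ = R × C = 15.367 × 0.053 L/cmH2O = 0.8145 s.
Fraction remaining = e^(−Te/τ) = e^(−0.61/0.8145) = 0.4729.
Trapped volume = 530.0 × 0.4729 = 250.64 mL.

251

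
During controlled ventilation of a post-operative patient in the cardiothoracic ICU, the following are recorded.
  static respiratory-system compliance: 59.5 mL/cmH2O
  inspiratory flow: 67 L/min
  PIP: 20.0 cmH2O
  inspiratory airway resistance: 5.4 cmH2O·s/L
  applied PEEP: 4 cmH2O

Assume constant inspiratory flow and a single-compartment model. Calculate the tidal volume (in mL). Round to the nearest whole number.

593

Flow: 67 L/min ÷ 60 = 1.1167 L/s.
Equation of motion (constant flow): PIP = Vt/C + R·V̇ + PEEP.
Vt/C = PIP − R·V̇ − PEEP = 20.0 − 6.03 − 4 = 9.97 cmH2O.
Vt = C × 9.97 = 59.5 × 9.97 = 593.22 mL.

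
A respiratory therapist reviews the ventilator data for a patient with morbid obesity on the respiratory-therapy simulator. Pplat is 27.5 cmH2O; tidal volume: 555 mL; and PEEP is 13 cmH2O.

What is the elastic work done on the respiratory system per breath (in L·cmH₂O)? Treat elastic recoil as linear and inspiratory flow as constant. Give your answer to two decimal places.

4.02

Elastic work ≈ ½ × (Pplat − PEEP) × Vt = 0.5 × (27.5 − 13) × 0.555 L = 0.5 × 14.5 × 0.555 = 4.024 L·cmH2O.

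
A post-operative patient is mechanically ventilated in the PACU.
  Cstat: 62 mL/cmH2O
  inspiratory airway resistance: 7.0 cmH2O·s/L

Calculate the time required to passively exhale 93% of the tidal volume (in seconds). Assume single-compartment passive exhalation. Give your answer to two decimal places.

1.15

τ = R × C = 7.0 × 62 mL/cmH2O = 7.0 × 0.062 L/cmH2O = 0.434 s.
Exhaled fraction f = 1 − e^(−t/τ) → t = −τ·ln(1 − f) = −0.434·ln(0.07) = 1.154 s.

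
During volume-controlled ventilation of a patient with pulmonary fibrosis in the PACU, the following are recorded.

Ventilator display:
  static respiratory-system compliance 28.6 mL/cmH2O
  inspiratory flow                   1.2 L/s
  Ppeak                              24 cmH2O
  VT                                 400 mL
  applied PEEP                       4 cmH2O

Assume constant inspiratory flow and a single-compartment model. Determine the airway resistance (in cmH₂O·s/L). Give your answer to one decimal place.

5.0

Equation of motion (constant flow): PIP = Vt/C + R·V̇ + PEEP.
R·V̇ = PIP − Vt/C − PEEP = 24 − 400/28.6 − 4 = 24 − 13.986 − 4 = 6.014 cmH2O.
R = 6.014 / 1.2 = 5.012 cmH2O·s/L.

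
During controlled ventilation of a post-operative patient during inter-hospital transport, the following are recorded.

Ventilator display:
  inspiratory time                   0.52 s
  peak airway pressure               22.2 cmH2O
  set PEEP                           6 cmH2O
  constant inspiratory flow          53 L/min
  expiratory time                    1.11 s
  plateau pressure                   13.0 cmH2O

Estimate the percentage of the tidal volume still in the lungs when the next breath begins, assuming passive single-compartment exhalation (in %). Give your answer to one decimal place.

19.7

Flow: 53 L/min ÷ 60 = 0.8833 L/s.
Vt = flow × Ti = 0.8833 L/s × 0.52 s × 1000 mL/L = 459.32 mL.
R = (PIP − Pplat)/V̇ = (22.2 − 13.0) / 0.8833 = 9.2/0.8833 = 10.415 cmH2O·s/L.
C = Vt/(Pplat − PEEP) = 459.32 / (13.0 − 6) = 459.32/7.0 = 65.617 mL/cmH2O.
τ = R × C = 10.415 × 0.06562 L/cmH2O = 0.6834 s.
Fraction remaining at end-expiration = e^(−Te/τ) = e^(−1.11/0.6834) = 0.1971 → 19.71%.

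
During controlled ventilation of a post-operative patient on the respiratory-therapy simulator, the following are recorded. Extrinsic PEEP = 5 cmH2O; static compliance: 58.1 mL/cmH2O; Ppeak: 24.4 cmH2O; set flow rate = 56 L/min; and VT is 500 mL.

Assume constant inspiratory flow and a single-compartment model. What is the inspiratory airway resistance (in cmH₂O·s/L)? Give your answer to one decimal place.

11.6

Flow: 56 L/min ÷ 60 = 0.9333 L/s.
Equation of motion (constant flow): PIP = Vt/C + R·V̇ + PEEP.
R·V̇ = PIP − Vt/C − PEEP = 24.4 − 500/58.1 − 5 = 24.4 − 8.606 − 5 = 10.794 cmH2O.
R = 10.794 / 0.9333 = 11.565 cmH2O·s/L.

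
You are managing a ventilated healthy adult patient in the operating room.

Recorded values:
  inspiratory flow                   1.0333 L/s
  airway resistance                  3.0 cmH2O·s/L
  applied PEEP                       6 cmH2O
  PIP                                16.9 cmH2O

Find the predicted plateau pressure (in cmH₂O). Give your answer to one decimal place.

Pplat = PIP − Raw × flow = 16.9 − 3.0 × 1.0333 = 16.9 − 3.1 = 13.8 cmH2O.

13.8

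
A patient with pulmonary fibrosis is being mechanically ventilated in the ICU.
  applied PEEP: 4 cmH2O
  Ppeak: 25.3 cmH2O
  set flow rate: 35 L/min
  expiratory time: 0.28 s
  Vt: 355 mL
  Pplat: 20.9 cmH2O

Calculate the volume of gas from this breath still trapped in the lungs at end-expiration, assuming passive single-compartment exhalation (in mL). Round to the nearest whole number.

61

Flow: 35 L/min ÷ 60 = 0.5833 L/s.
R = (PIP − Pplat)/V̇ = (25.3 − 20.9) / 0.5833 = 4.4/0.5833 = 7.543 cmH2O·s/L.
C = Vt/(Pplat − PEEP) = 355.0 / (20.9 − 4) = 355.0/16.9 = 21.006 mL/cmH2O.
τ = R × C = 7.543 × 0.02101 L/cmH2O = 0.1585 s.
Fraction remaining = e^(−Te/τ) = e^(−0.28/0.1585) = 0.1709.
Trapped volume = 355.0 × 0.1709 = 60.67 mL.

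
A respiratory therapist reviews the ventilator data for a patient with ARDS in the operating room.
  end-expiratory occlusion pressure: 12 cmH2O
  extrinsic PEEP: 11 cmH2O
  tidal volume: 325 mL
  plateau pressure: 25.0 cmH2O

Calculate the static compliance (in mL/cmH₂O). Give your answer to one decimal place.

End-expiratory occlusion gives total PEEP = 12 cmH2O (intrinsic PEEP = 12 − 11 = 1). Use total PEEP for the elastic gradient.
Cstat = Vt / (Pplat − PEEPtotal) = 325 / (25.0 − 12) = 325 / 13.0 = 25.0 mL/cmH2O.

25.0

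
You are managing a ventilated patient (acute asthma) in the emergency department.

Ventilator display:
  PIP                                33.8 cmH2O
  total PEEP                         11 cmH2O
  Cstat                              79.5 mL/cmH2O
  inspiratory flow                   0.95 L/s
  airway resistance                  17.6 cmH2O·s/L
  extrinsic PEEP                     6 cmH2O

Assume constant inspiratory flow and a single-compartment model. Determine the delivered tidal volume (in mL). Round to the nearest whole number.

Total PEEP = 11 cmH2O (set 6 + intrinsic 5); this is the baseline alveolar pressure.
Equation of motion (constant flow): PIP = Vt/C + R·V̇ + PEEP.
Vt/C = PIP − R·V̇ − PEEP = 33.8 − 16.72 − 11 = 6.08 cmH2O.
Vt = C × 6.08 = 79.5 × 6.08 = 483.36 mL.

483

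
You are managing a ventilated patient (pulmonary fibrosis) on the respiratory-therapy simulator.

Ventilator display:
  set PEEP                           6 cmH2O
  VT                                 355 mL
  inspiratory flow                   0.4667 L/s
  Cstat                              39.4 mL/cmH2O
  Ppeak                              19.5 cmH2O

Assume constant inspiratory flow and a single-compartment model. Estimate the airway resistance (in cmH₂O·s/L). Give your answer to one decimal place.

Equation of motion (constant flow): PIP = Vt/C + R·V̇ + PEEP.
R·V̇ = PIP − Vt/C − PEEP = 19.5 − 355/39.4 − 6 = 19.5 − 9.01 − 6 = 4.49 cmH2O.
R = 4.49 / 0.4667 = 9.621 cmH2O·s/L.

9.6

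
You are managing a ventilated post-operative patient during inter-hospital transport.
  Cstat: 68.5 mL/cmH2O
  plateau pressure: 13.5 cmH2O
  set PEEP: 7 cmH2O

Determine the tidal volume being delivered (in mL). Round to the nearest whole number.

445

Vt = Cstat × (Pplat − PEEP) = 68.5 × (13.5 − 7) = 68.5 × 6.5 = 445.25 mL.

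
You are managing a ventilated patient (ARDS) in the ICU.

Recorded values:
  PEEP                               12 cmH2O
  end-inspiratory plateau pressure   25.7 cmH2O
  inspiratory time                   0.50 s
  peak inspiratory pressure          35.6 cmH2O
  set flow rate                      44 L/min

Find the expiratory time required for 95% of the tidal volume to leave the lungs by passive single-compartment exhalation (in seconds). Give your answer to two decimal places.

Flow: 44 L/min ÷ 60 = 0.7333 L/s.
Vt = flow × Ti = 0.7333 L/s × 0.50 s × 1000 mL/L = 366.65 mL.
R = (PIP − Pplat)/V̇ = (35.6 − 25.7) / 0.7333 = 9.9/0.7333 = 13.501 cmH2O·s/L.
C = Vt/(Pplat − PEEP) = 366.65 / (25.7 − 12) = 366.65/13.7 = 26.763 mL/cmH2O.
τ = R × C = 13.501 × 0.02676 L/cmH2O = 0.3613 s.
t = −τ·ln(1 − 0.95) = −0.3613·ln(0.05) = 1.082 s.

1.08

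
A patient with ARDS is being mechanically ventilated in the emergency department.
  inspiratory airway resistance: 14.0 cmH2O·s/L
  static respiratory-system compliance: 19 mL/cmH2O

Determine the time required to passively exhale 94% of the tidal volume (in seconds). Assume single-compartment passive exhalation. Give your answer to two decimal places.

0.75

τ = R × C = 14.0 × 19 mL/cmH2O = 14.0 × 0.019 L/cmH2O = 0.266 s.
Exhaled fraction f = 1 − e^(−t/τ) → t = −τ·ln(1 − f) = −0.266·ln(0.06) = 0.7484 s.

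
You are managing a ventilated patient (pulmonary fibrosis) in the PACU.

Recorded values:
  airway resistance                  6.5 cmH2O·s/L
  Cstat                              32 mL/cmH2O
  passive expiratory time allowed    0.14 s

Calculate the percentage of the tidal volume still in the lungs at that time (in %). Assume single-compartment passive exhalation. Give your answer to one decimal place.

51.0

τ = R × C = 6.5 × 32 mL/cmH2O = 6.5 × 0.032 L/cmH2O = 0.208 s.
Passive exhalation: V(t)/V₀ = e^(−t/τ) = e^(−0.14/0.208) = 0.5101.
Fraction remaining = 0.5101 → 51.01%.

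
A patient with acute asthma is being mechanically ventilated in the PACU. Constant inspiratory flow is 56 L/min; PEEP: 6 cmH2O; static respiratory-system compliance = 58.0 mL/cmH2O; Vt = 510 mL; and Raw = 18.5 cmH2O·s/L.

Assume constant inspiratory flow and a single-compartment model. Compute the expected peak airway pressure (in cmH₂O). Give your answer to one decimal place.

Flow: 56 L/min ÷ 60 = 0.9333 L/s.
Equation of motion (constant flow): PIP = Vt/C + R·V̇ + PEEP.
PIP = 510/58.0 + 18.5×0.9333 + 6 = 8.793 + 17.266 + 6 = 32.059 cmH2O.

32.1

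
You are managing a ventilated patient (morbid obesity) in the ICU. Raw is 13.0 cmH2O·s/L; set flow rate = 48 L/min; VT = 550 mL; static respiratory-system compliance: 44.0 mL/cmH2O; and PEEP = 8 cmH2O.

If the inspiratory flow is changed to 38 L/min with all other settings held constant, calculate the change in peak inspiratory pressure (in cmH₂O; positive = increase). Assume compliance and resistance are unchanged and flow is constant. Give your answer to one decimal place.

-2.2

Flow: 48 L/min ÷ 60 = 0.8 L/s.
New flow: 38 L/min ÷ 60 = 0.6333 L/s.
PIP = Vt/C + R·V̇ + PEEP (constant-flow equation of motion).
Only the resistive term changes: ΔPIP = R × ΔV̇ = 13.0 × (0.6333 − 0.8) = 13.0 × -0.1667 = -2.167 cmH2O.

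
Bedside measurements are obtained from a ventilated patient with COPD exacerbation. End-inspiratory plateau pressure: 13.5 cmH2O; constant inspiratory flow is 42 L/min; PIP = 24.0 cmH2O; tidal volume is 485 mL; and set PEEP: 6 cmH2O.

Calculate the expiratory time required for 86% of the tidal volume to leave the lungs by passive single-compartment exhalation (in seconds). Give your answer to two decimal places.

1.91

Flow: 42 L/min ÷ 60 = 0.7 L/s.
R = (PIP − Pplat)/V̇ = (24.0 − 13.5) / 0.7 = 10.5/0.7 = 15.0 cmH2O·s/L.
C = Vt/(Pplat − PEEP) = 485.0 / (13.5 − 6) = 485.0/7.5 = 64.667 mL/cmH2O.
τ = R × C = 15.0 × 0.06467 L/cmH2O = 0.9701 s.
t = −τ·ln(1 − 0.86) = −0.9701·ln(0.14) = 1.907 s.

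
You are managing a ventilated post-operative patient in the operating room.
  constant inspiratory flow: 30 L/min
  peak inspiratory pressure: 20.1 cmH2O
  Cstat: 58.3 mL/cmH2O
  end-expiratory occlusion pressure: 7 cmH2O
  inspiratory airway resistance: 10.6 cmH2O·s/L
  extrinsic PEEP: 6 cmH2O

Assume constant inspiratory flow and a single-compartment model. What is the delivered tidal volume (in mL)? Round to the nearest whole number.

Flow: 30 L/min ÷ 60 = 0.5 L/s.
Total PEEP = 7 cmH2O (set 6 + intrinsic 1); this is the baseline alveolar pressure.
Equation of motion (constant flow): PIP = Vt/C + R·V̇ + PEEP.
Vt/C = PIP − R·V̇ − PEEP = 20.1 − 5.3 − 7 = 7.8 cmH2O.
Vt = C × 7.8 = 58.3 × 7.8 = 454.74 mL.

455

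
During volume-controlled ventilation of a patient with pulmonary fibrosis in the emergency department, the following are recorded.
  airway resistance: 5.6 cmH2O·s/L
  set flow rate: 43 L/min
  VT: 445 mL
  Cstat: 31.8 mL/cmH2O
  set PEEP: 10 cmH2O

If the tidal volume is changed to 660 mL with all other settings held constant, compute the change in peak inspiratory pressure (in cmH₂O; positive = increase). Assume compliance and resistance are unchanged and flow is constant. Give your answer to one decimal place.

PIP = Vt/C + R·V̇ + PEEP (constant-flow equation of motion).
Only the elastic term changes: ΔPIP = ΔVt / C = (660 − 445) / 31.8 = 6.761 cmH2O.

6.8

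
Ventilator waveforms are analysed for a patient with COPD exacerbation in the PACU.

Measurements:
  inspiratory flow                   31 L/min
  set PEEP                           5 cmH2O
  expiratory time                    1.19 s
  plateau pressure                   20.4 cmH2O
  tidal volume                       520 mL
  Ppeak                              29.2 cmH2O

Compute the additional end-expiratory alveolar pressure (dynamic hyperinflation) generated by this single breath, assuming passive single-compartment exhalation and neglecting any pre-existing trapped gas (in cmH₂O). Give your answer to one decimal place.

Flow: 31 L/min ÷ 60 = 0.5167 L/s.
R = (PIP − Pplat)/V̇ = (29.2 − 20.4) / 0.5167 = 8.8/0.5167 = 17.031 cmH2O·s/L.
C = Vt/(Pplat − PEEP) = 520.0 / (20.4 − 5) = 520.0/15.4 = 33.766 mL/cmH2O.
τ = R × C = 17.031 × 0.03377 L/cmH2O = 0.5751 s.
Fraction remaining = e^(−Te/τ) = e^(−1.19/0.5751) = 0.1263; trapped volume = 520.0 × 0.1263 = 65.676 mL.
Additional alveolar pressure from trapping ≈ V_trapped / C = 65.676 / 33.766 = 1.945 cmH2O.

1.9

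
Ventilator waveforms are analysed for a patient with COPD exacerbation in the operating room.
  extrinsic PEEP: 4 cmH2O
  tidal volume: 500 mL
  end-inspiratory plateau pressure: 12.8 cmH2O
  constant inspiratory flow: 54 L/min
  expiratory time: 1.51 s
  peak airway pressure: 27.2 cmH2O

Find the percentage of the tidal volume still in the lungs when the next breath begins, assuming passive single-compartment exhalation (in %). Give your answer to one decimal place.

Flow: 54 L/min ÷ 60 = 0.9 L/s.
R = (PIP − Pplat)/V̇ = (27.2 − 12.8) / 0.9 = 14.4/0.9 = 16.0 cmH2O·s/L.
C = Vt/(Pplat − PEEP) = 500.0 / (12.8 − 4) = 500.0/8.8 = 56.818 mL/cmH2O.
τ = R × C = 16.0 × 0.05682 L/cmH2O = 0.9091 s.
Fraction remaining at end-expiration = e^(−Te/τ) = e^(−1.51/0.9091) = 0.19 → 19.0%.

19.0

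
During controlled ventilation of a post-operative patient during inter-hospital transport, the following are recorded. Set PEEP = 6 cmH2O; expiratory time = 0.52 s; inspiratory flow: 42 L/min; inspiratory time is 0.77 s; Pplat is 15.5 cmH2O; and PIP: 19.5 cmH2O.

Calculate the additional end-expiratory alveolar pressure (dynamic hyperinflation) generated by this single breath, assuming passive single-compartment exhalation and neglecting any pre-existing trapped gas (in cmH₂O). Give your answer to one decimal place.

1.9

Flow: 42 L/min ÷ 60 = 0.7 L/s.
Vt = flow × Ti = 0.7 L/s × 0.77 s × 1000 mL/L = 539.0 mL.
R = (PIP − Pplat)/V̇ = (19.5 − 15.5) / 0.7 = 4.0/0.7 = 5.714 cmH2O·s/L.
C = Vt/(Pplat − PEEP) = 539.0 / (15.5 − 6) = 539.0/9.5 = 56.737 mL/cmH2O.
τ = R × C = 5.714 × 0.05674 L/cmH2O = 0.3242 s.
Fraction remaining = e^(−Te/τ) = e^(−0.52/0.3242) = 0.2011; trapped volume = 539.0 × 0.2011 = 108.39 mL.
Additional alveolar pressure from trapping ≈ V_trapped / C = 108.39 / 56.737 = 1.91 cmH2O.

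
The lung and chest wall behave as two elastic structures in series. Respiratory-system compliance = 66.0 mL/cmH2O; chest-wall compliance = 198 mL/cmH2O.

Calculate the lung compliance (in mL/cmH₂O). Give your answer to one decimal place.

1/CL = 1/Crs − 1/Ccw.
1/CL = 1/66.0 − 1/198 = 0.0101.
CL = 99.01 mL/cmH2O.

99.0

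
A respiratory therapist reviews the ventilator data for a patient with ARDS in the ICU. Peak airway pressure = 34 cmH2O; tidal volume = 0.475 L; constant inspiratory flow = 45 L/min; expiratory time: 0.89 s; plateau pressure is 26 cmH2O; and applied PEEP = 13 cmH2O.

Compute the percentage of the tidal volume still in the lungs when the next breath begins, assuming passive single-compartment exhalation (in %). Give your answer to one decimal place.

Flow: 45 L/min ÷ 60 = 0.75 L/s.
R = (PIP − Pplat)/V̇ = (34 − 26) / 0.75 = 8.0/0.75 = 10.667 cmH2O·s/L.
C = Vt/(Pplat − PEEP) = 475.0 / (26 − 13) = 475.0/13.0 = 36.538 mL/cmH2O.
τ = R × C = 10.667 × 0.03654 L/cmH2O = 0.3898 s.
Fraction remaining at end-expiration = e^(−Te/τ) = e^(−0.89/0.3898) = 0.102 → 10.2%.

10.2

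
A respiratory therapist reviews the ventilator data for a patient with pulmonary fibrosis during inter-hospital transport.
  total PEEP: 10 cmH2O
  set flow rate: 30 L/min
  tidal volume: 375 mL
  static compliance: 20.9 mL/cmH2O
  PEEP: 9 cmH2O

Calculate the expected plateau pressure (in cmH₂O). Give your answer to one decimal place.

27.9

End-expiratory occlusion gives total PEEP = 10 cmH2O (intrinsic PEEP = 10 − 9 = 1). Use total PEEP for the elastic gradient.
Pplat = PEEPtotal + Vt / Cstat = 10 + 375 / 20.9 = 10 + 17.943 = 27.943 cmH2O.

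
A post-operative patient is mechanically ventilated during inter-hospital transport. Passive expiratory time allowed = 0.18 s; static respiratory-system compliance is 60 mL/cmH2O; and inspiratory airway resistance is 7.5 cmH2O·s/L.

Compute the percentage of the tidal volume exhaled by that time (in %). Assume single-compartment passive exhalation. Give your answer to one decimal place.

33.0

τ = R × C = 7.5 × 60 mL/cmH2O = 7.5 × 0.060 L/cmH2O = 0.45 s.
Passive exhalation: V(t)/V₀ = e^(−t/τ) = e^(−0.18/0.45) = 0.6703.
Fraction exhaled = 1 − 0.6703 = 0.3297 → 32.97%.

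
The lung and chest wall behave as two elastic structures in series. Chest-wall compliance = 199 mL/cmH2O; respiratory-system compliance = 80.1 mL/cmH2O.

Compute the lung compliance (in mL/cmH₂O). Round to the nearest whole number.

1/CL = 1/Crs − 1/Ccw.
1/CL = 1/80.1 − 1/199 = 0.007459.
CL = 134.07 mL/cmH2O.

134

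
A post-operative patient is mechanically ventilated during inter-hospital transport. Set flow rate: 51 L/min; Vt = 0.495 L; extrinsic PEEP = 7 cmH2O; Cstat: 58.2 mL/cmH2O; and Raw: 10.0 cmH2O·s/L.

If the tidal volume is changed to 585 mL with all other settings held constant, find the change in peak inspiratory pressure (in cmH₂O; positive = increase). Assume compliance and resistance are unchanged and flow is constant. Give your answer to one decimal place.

1.5

PIP = Vt/C + R·V̇ + PEEP (constant-flow equation of motion).
Only the elastic term changes: ΔPIP = ΔVt / C = (585 − 495) / 58.2 = 1.546 cmH2O.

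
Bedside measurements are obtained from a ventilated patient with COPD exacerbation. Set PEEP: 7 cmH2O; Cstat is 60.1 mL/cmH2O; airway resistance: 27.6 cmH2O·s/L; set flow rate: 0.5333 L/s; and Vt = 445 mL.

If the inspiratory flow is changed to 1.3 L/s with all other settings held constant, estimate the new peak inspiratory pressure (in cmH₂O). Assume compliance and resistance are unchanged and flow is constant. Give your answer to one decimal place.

50.3

PIP = Vt/C + R·V̇ + PEEP (constant-flow equation of motion).
Only the resistive term changes: ΔPIP = R × ΔV̇ = 27.6 × (1.3 − 0.5333) = 27.6 × 0.7667 = 21.161 cmH2O.
Original PIP = 445/60.1 + 27.6×0.5333 + 7 = 29.123 cmH2O; new PIP = 29.123 + (21.161) = 50.284 cmH2O.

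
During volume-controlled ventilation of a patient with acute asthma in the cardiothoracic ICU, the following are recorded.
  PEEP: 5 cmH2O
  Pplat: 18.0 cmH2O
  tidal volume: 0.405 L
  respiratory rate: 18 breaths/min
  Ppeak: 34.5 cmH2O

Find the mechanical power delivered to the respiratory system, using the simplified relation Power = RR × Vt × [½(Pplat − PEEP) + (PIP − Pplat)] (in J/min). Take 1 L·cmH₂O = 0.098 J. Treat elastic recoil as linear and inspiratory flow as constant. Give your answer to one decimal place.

Per-breath work = Vt × [½(Pplat−PEEP) + (PIP−Pplat)] = 0.405 × [0.5×13.0 + 16.5] = 0.405 × 23.0 = 9.315 L·cmH2O.
Power = 18 × 9.315 = 167.67 L·cmH2O/min.
× 0.098 J/(L·cmH2O) → 16.432 J/min.

16.4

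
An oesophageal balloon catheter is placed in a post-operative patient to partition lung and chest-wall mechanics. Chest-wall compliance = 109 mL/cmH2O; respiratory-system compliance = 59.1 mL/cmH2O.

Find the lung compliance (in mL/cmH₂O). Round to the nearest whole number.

1/CL = 1/Crs − 1/Ccw.
1/CL = 1/59.1 − 1/109 = 0.007746.
CL = 129.1 mL/cmH2O.

129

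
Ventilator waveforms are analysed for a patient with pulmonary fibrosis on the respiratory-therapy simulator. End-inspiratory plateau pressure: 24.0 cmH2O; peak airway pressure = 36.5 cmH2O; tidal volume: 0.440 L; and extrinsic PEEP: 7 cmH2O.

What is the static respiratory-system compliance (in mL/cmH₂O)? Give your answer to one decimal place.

25.9

Cstat = Vt / (Pplat − PEEP) = 440 / (24.0 − 7) = 440 / 17.0 = 25.882 mL/cmH2O.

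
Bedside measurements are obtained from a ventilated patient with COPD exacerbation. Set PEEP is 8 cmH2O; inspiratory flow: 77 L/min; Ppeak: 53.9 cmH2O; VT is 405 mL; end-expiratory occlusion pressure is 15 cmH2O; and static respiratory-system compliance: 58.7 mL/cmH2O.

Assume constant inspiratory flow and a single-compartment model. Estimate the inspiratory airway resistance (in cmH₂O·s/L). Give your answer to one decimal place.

24.9

Flow: 77 L/min ÷ 60 = 1.2833 L/s.
Total PEEP = 15 cmH2O (set 8 + intrinsic 7); this is the baseline alveolar pressure.
Equation of motion (constant flow): PIP = Vt/C + R·V̇ + PEEP.
R·V̇ = PIP − Vt/C − PEEP = 53.9 − 405/58.7 − 15 = 53.9 − 6.899 − 15 = 32.001 cmH2O.
R = 32.001 / 1.2833 = 24.936 cmH2O·s/L.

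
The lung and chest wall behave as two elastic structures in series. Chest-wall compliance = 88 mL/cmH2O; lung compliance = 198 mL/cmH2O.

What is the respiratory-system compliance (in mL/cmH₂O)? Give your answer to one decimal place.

60.9

Lung and chest wall are elastances in series: 1/Crs = 1/CL + 1/Ccw.
1/Crs = 1/198 + 1/88 = 0.01641.
Crs = 60.938 mL/cmH2O.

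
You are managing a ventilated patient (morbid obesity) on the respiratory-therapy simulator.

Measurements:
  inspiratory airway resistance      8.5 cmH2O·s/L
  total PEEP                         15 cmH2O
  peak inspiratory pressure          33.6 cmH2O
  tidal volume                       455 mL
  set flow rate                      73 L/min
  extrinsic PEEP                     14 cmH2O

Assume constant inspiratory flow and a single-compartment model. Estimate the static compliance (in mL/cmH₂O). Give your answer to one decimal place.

55.1

Flow: 73 L/min ÷ 60 = 1.2167 L/s.
Total PEEP = 15 cmH2O (set 14 + intrinsic 1); this is the baseline alveolar pressure.
Equation of motion (constant flow): PIP = Vt/C + R·V̇ + PEEP.
Vt/C = PIP − R·V̇ − PEEP = 33.6 − 8.5×1.2167 − 15 = 33.6 − 10.342 − 15 = 8.258 cmH2O.
C = Vt / 8.258 = 455 / 8.258 = 55.098 mL/cmH2O.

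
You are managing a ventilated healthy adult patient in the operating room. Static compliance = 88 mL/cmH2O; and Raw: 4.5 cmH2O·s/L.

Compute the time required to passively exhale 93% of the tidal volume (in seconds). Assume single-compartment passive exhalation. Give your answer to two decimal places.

τ = R × C = 4.5 × 88 mL/cmH2O = 4.5 × 0.088 L/cmH2O = 0.396 s.
Exhaled fraction f = 1 − e^(−t/τ) → t = −τ·ln(1 − f) = −0.396·ln(0.07) = 1.053 s.

1.05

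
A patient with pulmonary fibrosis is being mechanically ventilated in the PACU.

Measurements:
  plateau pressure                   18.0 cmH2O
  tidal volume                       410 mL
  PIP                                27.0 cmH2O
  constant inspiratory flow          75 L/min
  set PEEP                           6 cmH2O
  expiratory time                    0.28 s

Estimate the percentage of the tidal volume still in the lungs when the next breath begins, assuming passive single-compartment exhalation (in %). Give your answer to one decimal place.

Flow: 75 L/min ÷ 60 = 1.25 L/s.
R = (PIP − Pplat)/V̇ = (27.0 − 18.0) / 1.25 = 9.0/1.25 = 7.2 cmH2O·s/L.
C = Vt/(Pplat − PEEP) = 410.0 / (18.0 − 6) = 410.0/12.0 = 34.167 mL/cmH2O.
τ = R × C = 7.2 × 0.03417 L/cmH2O = 0.246 s.
Fraction remaining at end-expiration = e^(−Te/τ) = e^(−0.28/0.246) = 0.3204 → 32.04%.

32.0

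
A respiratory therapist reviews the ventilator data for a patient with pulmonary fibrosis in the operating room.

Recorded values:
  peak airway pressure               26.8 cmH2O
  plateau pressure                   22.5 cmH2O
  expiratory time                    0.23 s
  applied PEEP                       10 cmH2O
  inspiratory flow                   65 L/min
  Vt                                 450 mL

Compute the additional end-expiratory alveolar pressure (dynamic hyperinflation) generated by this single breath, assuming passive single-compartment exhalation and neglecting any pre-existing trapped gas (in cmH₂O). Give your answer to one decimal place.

2.5

Flow: 65 L/min ÷ 60 = 1.0833 L/s.
R = (PIP − Pplat)/V̇ = (26.8 − 22.5) / 1.0833 = 4.3/1.0833 = 3.969 cmH2O·s/L.
C = Vt/(Pplat − PEEP) = 450.0 / (22.5 − 10) = 450.0/12.5 = 36.0 mL/cmH2O.
τ = R × C = 3.969 × 0.036 L/cmH2O = 0.1429 s.
Fraction remaining = e^(−Te/τ) = e^(−0.23/0.1429) = 0.2; trapped volume = 450.0 × 0.2 = 90.0 mL.
Additional alveolar pressure from trapping ≈ V_trapped / C = 90.0 / 36.0 = 2.5 cmH2O.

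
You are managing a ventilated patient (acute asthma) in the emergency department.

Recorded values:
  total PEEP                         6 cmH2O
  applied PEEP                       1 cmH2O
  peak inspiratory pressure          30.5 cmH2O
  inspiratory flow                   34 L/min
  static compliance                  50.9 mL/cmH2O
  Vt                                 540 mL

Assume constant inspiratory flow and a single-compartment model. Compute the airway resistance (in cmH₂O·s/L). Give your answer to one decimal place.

24.5

Flow: 34 L/min ÷ 60 = 0.5667 L/s.
Total PEEP = 6 cmH2O (set 1 + intrinsic 5); this is the baseline alveolar pressure.
Equation of motion (constant flow): PIP = Vt/C + R·V̇ + PEEP.
R·V̇ = PIP − Vt/C − PEEP = 30.5 − 540/50.9 − 6 = 30.5 − 10.609 − 6 = 13.891 cmH2O.
R = 13.891 / 0.5667 = 24.512 cmH2O·s/L.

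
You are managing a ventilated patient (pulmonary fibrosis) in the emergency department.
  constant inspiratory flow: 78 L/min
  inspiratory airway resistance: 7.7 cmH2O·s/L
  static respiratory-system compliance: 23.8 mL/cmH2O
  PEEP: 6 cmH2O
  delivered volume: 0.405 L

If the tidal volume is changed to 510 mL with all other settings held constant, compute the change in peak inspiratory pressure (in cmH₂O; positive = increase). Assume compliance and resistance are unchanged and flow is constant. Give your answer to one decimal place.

4.4

PIP = Vt/C + R·V̇ + PEEP (constant-flow equation of motion).
Only the elastic term changes: ΔPIP = ΔVt / C = (510 − 405) / 23.8 = 4.412 cmH2O.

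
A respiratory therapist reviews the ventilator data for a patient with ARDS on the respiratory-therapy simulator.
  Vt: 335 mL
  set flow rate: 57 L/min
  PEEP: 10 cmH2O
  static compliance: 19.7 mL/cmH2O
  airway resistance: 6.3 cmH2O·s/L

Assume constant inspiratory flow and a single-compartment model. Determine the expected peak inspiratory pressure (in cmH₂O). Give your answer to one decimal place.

33.0

Flow: 57 L/min ÷ 60 = 0.95 L/s.
Equation of motion (constant flow): PIP = Vt/C + R·V̇ + PEEP.
PIP = 335/19.7 + 6.3×0.95 + 10 = 17.005 + 5.985 + 10 = 32.99 cmH2O.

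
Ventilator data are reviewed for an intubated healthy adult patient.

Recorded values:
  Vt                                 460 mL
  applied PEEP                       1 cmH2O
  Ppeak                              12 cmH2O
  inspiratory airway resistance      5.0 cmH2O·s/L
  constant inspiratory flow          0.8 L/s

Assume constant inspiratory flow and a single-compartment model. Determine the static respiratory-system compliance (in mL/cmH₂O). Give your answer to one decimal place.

65.7

Equation of motion (constant flow): PIP = Vt/C + R·V̇ + PEEP.
Vt/C = PIP − R·V̇ − PEEP = 12 − 5.0×0.8 − 1 = 12 − 4.0 − 1 = 7.0 cmH2O.
C = Vt / 7.0 = 460 / 7.0 = 65.714 mL/cmH2O.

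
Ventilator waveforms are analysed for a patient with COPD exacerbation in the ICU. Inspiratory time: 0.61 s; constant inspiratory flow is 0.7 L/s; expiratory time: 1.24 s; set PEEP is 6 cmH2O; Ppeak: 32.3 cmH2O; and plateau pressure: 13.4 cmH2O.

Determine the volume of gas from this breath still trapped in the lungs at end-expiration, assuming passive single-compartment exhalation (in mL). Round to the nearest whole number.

Vt = flow × Ti = 0.7 L/s × 0.61 s × 1000 mL/L = 427.0 mL.
R = (PIP − Pplat)/V̇ = (32.3 − 13.4) / 0.7 = 18.9/0.7 = 27.0 cmH2O·s/L.
C = Vt/(Pplat − PEEP) = 427.0 / (13.4 − 6) = 427.0/7.4 = 57.703 mL/cmH2O.
τ = R × C = 27.0 × 0.0577 L/cmH2O = 1.558 s.
Fraction remaining = e^(−Te/τ) = e^(−1.24/1.558) = 0.4512.
Trapped volume = 427.0 × 0.4512 = 192.66 mL.

193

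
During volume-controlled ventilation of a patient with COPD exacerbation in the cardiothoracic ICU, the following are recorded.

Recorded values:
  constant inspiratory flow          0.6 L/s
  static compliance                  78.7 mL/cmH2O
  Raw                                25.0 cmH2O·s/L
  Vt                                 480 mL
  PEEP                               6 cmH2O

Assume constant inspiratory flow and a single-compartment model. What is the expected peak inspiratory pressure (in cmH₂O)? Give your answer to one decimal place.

27.1

Equation of motion (constant flow): PIP = Vt/C + R·V̇ + PEEP.
PIP = 480/78.7 + 25.0×0.6 + 6 = 6.099 + 15.0 + 6 = 27.099 cmH2O.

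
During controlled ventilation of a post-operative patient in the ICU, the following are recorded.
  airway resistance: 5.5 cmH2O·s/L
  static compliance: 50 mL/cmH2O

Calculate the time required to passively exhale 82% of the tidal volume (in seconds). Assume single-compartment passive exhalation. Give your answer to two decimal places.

τ = R × C = 5.5 × 50 mL/cmH2O = 5.5 × 0.050 L/cmH2O = 0.275 s.
Exhaled fraction f = 1 − e^(−t/τ) → t = −τ·ln(1 − f) = −0.275·ln(0.18) = 0.4716 s.

0.47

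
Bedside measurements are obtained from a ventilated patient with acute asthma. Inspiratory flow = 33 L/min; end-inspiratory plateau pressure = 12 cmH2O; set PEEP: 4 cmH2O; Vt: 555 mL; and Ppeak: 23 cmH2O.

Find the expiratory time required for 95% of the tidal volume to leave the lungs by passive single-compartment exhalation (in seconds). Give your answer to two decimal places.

Flow: 33 L/min ÷ 60 = 0.55 L/s.
R = (PIP − Pplat)/V̇ = (23 − 12) / 0.55 = 11.0/0.55 = 20.0 cmH2O·s/L.
C = Vt/(Pplat − PEEP) = 555.0 / (12 − 4) = 555.0/8.0 = 69.375 mL/cmH2O.
τ = R × C = 20.0 × 0.06938 L/cmH2O = 1.388 s.
t = −τ·ln(1 − 0.95) = −1.388·ln(0.05) = 4.158 s.

4.16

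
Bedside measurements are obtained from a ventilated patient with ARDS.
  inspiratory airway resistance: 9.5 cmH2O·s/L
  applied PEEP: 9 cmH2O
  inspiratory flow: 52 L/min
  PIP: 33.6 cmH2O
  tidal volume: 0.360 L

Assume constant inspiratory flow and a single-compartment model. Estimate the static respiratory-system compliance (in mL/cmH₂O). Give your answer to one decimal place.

22.0

Flow: 52 L/min ÷ 60 = 0.8667 L/s.
Equation of motion (constant flow): PIP = Vt/C + R·V̇ + PEEP.
Vt/C = PIP − R·V̇ − PEEP = 33.6 − 9.5×0.8667 − 9 = 33.6 − 8.234 − 9 = 16.366 cmH2O.
C = Vt / 16.366 = 360 / 16.366 = 21.997 mL/cmH2O.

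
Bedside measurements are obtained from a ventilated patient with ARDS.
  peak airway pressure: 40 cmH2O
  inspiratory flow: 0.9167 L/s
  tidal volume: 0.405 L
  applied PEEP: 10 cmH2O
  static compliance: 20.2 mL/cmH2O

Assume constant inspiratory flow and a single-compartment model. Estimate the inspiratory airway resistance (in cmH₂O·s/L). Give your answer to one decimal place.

10.9

Equation of motion (constant flow): PIP = Vt/C + R·V̇ + PEEP.
R·V̇ = PIP − Vt/C − PEEP = 40 − 405/20.2 − 10 = 40 − 20.05 − 10 = 9.95 cmH2O.
R = 9.95 / 0.9167 = 10.854 cmH2O·s/L.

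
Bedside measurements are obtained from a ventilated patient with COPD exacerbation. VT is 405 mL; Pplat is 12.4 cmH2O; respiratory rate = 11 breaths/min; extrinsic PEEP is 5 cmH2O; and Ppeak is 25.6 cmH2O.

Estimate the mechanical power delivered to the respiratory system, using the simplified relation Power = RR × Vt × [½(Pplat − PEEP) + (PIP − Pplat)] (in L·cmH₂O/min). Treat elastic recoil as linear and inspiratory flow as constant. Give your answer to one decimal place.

75.3

Per-breath work = Vt × [½(Pplat−PEEP) + (PIP−Pplat)] = 0.405 × [0.5×7.4 + 13.2] = 0.405 × 16.9 = 6.845 L·cmH2O.
Power = 11 × 6.845 = 75.295 L·cmH2O/min.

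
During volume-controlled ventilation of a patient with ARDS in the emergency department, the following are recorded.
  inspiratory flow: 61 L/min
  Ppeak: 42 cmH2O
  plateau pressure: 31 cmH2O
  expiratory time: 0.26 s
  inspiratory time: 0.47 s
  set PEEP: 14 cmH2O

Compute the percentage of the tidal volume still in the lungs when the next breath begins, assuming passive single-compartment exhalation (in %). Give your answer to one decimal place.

Flow: 61 L/min ÷ 60 = 1.0167 L/s.
Vt = flow × Ti = 1.0167 L/s × 0.47 s × 1000 mL/L = 477.85 mL.
R = (PIP − Pplat)/V̇ = (42 − 31) / 1.0167 = 11.0/1.0167 = 10.819 cmH2O·s/L.
C = Vt/(Pplat − PEEP) = 477.85 / (31 − 14) = 477.85/17.0 = 28.109 mL/cmH2O.
τ = R × C = 10.819 × 0.02811 L/cmH2O = 0.3041 s.
Fraction remaining at end-expiration = e^(−Te/τ) = e^(−0.26/0.3041) = 0.4253 → 42.53%.

42.5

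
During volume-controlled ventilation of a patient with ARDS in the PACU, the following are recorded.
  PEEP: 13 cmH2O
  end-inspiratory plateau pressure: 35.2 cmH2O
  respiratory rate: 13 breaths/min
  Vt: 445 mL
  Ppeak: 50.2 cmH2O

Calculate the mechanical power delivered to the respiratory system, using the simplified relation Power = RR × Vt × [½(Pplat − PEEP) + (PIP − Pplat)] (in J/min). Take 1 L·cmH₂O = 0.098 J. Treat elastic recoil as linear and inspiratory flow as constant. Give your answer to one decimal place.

14.8

Per-breath work = Vt × [½(Pplat−PEEP) + (PIP−Pplat)] = 0.445 × [0.5×22.2 + 15.0] = 0.445 × 26.1 = 11.615 L·cmH2O.
Power = 13 × 11.615 = 151.0 L·cmH2O/min.
× 0.098 J/(L·cmH2O) → 14.798 J/min.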